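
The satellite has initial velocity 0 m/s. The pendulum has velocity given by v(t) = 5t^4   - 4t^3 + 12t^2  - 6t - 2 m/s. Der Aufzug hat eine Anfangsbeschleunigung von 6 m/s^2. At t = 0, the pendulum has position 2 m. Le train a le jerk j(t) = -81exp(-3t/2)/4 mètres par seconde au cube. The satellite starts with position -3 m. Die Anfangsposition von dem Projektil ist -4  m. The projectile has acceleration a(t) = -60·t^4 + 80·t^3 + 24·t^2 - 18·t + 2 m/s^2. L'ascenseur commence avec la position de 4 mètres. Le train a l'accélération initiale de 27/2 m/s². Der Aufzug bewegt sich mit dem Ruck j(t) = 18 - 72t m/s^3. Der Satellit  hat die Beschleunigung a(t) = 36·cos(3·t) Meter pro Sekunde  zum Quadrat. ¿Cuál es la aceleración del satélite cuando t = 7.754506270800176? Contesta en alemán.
Mit a(t) = 36·cos(3·t) und Einsetzen von t = 7.754506270800176, finden wir a = -10.5845841771252.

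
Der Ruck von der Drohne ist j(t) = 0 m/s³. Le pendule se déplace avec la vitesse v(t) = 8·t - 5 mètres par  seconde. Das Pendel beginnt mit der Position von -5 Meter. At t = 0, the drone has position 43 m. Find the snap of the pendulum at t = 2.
Starting from velocity v(t) = 8·t - 5, we take 3 derivatives. The derivative of velocity gives acceleration: a(t) = 8. Differentiating acceleration, we get jerk: j(t) = 0. The derivative of jerk gives snap: s(t) = 0. We have snap s(t) = 0. Substituting t = 2: s(2) = 0.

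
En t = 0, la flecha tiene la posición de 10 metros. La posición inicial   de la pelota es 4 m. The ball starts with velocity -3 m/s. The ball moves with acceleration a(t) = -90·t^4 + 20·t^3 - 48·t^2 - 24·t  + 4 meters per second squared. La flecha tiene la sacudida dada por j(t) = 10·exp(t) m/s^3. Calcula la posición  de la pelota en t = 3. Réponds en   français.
En partant de l'accélération a(t) = -90·t^4 + 20·t^3 - 48·t^2 - 24·t + 4, nous prenons 2 primitives. En intégrant l'accélération et en utilisant la condition initiale v(0) = -3, nous obtenons v(t) = -18·t^5 + 5·t^4 - 16·t^3 - 12·t^2 + 4·t - 3. En intégrant la vitesse et en utilisant la condition initiale x(0) = 4, nous obtenons x(t) = -3·t^6 + t^5 - 4·t^4 - 4·t^3 + 2·t^2 - 3·t + 4. Nous avons la position x(t) = -3·t^6 + t^5 - 4·t^4 - 4·t^3 + 2·t^2 - 3·t + 4. En substituant t = 3: x(3) = -2363.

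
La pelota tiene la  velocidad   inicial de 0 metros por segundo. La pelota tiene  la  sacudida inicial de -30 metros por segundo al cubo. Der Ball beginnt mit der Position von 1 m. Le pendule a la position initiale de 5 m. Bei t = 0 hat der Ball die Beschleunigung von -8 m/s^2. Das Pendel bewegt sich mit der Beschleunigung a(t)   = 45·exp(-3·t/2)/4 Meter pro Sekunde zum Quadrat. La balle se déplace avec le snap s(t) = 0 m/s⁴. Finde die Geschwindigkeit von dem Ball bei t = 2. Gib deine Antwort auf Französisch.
Nous devons intégrer notre équation du snap s(t) = 0 3 fois. En intégrant le snap et en utilisant la condition initiale j(0) = -30, nous obtenons j(t) = -30. En intégrant le jerk et en utilisant la condition initiale a(0) = -8, nous obtenons a(t) = -30·t - 8. En prenant ∫a(t)dt et en appliquant v(0) = 0, nous trouvons v(t) = t·(-15·t - 8). En utilisant v(t) = t·(-15·t - 8) et en substituant t = 2, nous trouvons v = -76.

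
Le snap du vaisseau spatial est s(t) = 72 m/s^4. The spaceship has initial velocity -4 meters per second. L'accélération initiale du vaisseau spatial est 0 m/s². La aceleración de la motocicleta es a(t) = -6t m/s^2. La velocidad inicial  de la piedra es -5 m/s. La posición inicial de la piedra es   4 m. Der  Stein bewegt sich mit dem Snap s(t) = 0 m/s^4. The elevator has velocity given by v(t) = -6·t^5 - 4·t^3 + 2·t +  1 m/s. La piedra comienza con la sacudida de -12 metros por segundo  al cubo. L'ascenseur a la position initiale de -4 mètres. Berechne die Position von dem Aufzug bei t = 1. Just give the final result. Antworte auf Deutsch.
Bei t = 1, x = -4.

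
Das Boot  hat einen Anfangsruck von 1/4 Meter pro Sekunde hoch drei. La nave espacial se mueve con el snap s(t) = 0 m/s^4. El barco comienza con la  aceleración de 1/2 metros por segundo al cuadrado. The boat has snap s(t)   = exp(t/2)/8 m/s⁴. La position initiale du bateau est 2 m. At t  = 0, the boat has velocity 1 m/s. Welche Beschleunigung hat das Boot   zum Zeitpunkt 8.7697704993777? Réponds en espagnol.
Partiendo del snap s(t) = exp(t/2)/8, tomamos 2 integrales. La antiderivada del snap, con j(0) = 1/4, da la sacudida: j(t) = exp(t/2)/4. Integrando la sacudida y usando la condición inicial a(0) = 1/2, obtenemos a(t) = exp(t/2)/2. Tenemos la aceleración a(t) = exp(t/2)/2. Sustituyendo t = 8.7697704993777: a(8.7697704993777) = 40.1145081900374.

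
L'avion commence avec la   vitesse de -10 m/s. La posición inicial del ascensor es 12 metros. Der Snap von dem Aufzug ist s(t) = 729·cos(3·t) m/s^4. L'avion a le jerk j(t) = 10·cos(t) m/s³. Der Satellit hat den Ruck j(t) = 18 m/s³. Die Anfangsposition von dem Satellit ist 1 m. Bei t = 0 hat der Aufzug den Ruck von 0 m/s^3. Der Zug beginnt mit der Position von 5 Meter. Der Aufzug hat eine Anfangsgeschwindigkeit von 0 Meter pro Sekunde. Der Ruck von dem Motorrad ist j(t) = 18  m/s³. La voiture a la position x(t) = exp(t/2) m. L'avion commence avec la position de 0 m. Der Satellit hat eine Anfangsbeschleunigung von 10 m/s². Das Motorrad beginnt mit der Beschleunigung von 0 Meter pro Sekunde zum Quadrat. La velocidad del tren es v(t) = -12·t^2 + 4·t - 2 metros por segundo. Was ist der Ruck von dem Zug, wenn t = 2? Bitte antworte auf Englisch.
Starting from velocity v(t) = -12·t^2 + 4·t - 2, we take 2 derivatives. The derivative of velocity gives acceleration: a(t) = 4 - 24·t. Differentiating acceleration, we get jerk: j(t) = -24. We have jerk j(t) = -24. Substituting t = 2: j(2) = -24.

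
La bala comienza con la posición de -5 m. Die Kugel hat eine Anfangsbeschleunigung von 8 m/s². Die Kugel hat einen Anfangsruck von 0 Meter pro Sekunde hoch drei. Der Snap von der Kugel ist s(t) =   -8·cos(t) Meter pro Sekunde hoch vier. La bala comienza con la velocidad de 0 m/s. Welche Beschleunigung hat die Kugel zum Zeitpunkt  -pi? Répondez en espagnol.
Necesitamos integrar nuestra ecuación del snap s(t) = -8·cos(t) 2 veces. La integral del snap es la sacudida. Usando j(0) = 0, obtenemos j(t) = -8·sin(t). La integral de la sacudida, con a(0) = 8, da la aceleración: a(t) = 8·cos(t). De la ecuación de la aceleración a(t) = 8·cos(t), sustituimos t = -pi para obtener a = -8.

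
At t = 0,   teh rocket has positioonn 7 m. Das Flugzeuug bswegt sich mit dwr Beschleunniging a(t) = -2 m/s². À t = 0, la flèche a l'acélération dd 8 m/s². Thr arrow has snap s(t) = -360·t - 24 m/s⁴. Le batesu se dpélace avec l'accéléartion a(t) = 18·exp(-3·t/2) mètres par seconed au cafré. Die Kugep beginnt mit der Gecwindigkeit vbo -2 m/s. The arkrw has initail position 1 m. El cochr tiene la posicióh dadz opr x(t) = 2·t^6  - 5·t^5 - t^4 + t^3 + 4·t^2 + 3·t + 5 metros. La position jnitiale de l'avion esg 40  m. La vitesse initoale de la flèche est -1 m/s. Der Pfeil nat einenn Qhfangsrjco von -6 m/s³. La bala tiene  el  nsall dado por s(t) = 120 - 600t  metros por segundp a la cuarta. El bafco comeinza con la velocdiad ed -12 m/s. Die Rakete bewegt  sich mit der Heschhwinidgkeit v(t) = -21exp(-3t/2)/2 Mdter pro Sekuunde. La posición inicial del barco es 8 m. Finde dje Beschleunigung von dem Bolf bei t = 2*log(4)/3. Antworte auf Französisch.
En utilisant a(t) = 18·exp(-3·t/2) et en substituant t = 2*log(4)/3, nous trouvons a = 9/2.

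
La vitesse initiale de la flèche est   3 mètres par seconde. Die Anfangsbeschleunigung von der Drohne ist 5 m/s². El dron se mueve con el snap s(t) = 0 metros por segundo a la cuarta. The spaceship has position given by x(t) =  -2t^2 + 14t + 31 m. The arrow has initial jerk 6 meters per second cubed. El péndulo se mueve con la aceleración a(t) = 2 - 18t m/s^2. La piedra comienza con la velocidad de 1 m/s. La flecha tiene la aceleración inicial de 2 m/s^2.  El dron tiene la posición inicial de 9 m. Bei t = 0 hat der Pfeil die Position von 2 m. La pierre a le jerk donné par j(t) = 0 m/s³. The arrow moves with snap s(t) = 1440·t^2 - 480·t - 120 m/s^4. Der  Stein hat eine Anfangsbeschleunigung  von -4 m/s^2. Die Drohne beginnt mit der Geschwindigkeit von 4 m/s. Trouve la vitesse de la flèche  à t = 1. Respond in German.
Um dies zu lösen, müssen wir 3 Stammfunktionen unserer Gleichung für den Snap s(t) = 1440·t^2 - 480·t - 120 finden. Die Stammfunktion von dem Snap, mit j(0) = 6, ergibt den Ruck: j(t) = 480·t^3 - 240·t^2 - 120·t + 6. Durch Integration von dem Ruck und Verwendung der Anfangsbedingung a(0) = 2, erhalten wir a(t) = 120·t^4 - 80·t^3 - 60·t^2 + 6·t + 2. Mit ∫a(t)dt und Anwendung von v(0) = 3, finden wir v(t) = 24·t^5 - 20·t^4 - 20·t^3 + 3·t^2 + 2·t + 3. Mit v(t) = 24·t^5 - 20·t^4 - 20·t^3 + 3·t^2 + 2·t + 3 und Einsetzen von t = 1, finden wir v = -8.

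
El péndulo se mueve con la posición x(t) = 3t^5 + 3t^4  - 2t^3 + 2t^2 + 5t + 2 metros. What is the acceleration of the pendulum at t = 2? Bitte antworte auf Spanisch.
Para resolver esto, necesitamos tomar 2 derivadas de nuestra ecuación de la posición x(t) = 3·t^5 + 3·t^4 - 2·t^3 + 2·t^2 + 5·t + 2. Tomando d/dt de x(t), encontramos v(t) = 15·t^4 + 12·t^3 - 6·t^2 + 4·t + 5. Tomando d/dt de v(t), encontramos a(t) = 60·t^3 + 36·t^2 - 12·t + 4. De la ecuación de la aceleración a(t) = 60·t^3 + 36·t^2 - 12·t + 4, sustituimos t = 2 para obtener a = 604.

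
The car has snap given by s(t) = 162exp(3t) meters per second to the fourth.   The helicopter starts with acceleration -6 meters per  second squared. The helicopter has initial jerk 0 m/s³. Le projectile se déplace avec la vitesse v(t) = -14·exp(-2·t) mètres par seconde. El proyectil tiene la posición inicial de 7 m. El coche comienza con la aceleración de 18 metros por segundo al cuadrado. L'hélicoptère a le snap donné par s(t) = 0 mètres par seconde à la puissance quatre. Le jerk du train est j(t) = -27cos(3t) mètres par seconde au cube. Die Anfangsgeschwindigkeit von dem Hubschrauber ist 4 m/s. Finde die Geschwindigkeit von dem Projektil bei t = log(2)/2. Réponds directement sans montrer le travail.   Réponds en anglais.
The answer is -7.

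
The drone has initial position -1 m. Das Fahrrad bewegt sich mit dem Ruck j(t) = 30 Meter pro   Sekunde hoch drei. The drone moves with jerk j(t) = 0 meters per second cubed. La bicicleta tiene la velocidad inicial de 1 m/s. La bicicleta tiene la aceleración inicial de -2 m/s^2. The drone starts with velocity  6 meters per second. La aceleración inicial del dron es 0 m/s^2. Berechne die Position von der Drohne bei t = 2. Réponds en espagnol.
Necesitamos integrar nuestra ecuación de la sacudida j(t) = 0 3 veces. La integral de la sacudida, con a(0) = 0, da la aceleración: a(t) = 0. Tomando ∫a(t)dt y aplicando v(0) = 6, encontramos v(t) = 6. Integrando la velocidad y usando la condición inicial x(0) = -1, obtenemos x(t) = 6·t - 1. De la ecuación de la posición x(t) = 6·t - 1, sustituimos t = 2 para obtener x = 11.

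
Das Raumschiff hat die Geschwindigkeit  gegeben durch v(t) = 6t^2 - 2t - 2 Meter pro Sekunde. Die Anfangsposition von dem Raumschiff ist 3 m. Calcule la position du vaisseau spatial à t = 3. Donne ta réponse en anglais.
We need to integrate our velocity equation v(t) = 6·t^2 - 2·t - 2 1 time. Integrating velocity and using the initial condition x(0) = 3, we get x(t) = 2·t^3 - t^2 - 2·t + 3. From the given position equation x(t) = 2·t^3 - t^2 - 2·t + 3, we substitute t = 3 to get x = 42.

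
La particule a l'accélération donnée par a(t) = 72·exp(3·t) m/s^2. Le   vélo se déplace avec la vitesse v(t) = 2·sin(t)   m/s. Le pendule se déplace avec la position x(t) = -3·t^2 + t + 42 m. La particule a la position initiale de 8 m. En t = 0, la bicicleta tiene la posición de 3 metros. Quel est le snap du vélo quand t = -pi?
Pour résoudre ceci, nous devons prendre 3 dérivées de notre équation de la vitesse v(t) = 2·sin(t). En prenant d/dt de v(t), nous trouvons a(t) = 2·cos(t). En prenant d/dt de a(t), nous trouvons j(t) = -2·sin(t). La dérivée du jerk donne le snap: s(t) = -2·cos(t). De l'équation du snap s(t) = -2·cos(t), nous substituons t = -pi pour obtenir s = 2.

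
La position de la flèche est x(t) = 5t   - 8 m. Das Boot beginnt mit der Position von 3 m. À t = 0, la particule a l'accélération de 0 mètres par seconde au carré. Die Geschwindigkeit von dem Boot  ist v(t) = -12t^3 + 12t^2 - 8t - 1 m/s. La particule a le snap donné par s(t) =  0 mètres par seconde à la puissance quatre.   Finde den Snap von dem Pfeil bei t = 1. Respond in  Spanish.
Debemos derivar nuestra ecuación de la posición x(t) = 5·t - 8 4 veces. La derivada de la posición da la velocidad: v(t) = 5. Derivando la velocidad, obtenemos la aceleración: a(t) = 0. Derivando la aceleración, obtenemos la sacudida: j(t) = 0. Derivando la sacudida, obtenemos el snap: s(t) = 0. Usando s(t) = 0 y sustituyendo t = 1, encontramos s = 0.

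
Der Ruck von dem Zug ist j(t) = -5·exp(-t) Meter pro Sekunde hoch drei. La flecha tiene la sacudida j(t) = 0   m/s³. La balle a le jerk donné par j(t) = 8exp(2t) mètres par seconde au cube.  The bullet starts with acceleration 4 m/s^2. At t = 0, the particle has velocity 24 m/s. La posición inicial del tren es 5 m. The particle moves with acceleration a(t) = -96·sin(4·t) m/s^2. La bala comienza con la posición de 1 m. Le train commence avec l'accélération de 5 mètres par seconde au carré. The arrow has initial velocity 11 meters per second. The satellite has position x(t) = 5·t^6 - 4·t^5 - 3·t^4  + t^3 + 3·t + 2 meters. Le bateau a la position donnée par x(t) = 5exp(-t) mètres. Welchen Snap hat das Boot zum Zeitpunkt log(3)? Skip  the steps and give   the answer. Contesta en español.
s(log(3)) = 5/3.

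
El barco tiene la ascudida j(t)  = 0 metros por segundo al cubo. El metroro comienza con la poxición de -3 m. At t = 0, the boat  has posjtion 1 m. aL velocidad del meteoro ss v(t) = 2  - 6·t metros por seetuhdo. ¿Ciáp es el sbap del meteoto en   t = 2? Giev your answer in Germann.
Um dies zu lösen, müssen wir 3 Ableitungen unserer Gleichung für die Geschwindigkeit v(t) = 2 - 6·t nehmen. Mit d/dt von v(t) finden wir a(t) = -6. Die Ableitung von der Beschleunigung ergibt den Ruck: j(t) = 0. Durch Ableiten von dem Ruck erhalten wir den Snap: s(t) = 0. Aus der Gleichung für den Snap s(t) = 0, setzen wir t = 2 ein und erhalten s = 0.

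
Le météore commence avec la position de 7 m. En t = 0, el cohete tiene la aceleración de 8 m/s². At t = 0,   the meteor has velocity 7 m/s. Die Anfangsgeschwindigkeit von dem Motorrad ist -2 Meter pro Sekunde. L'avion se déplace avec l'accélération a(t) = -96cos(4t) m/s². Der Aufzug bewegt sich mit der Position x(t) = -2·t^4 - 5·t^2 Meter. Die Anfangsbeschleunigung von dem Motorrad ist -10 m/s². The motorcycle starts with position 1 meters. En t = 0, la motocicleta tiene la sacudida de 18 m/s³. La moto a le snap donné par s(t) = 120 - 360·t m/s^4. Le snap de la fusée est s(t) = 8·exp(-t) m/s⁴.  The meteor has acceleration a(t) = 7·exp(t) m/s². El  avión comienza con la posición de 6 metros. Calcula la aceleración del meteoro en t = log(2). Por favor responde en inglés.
From the given acceleration equation a(t) = 7·exp(t), we substitute t = log(2) to get a = 14.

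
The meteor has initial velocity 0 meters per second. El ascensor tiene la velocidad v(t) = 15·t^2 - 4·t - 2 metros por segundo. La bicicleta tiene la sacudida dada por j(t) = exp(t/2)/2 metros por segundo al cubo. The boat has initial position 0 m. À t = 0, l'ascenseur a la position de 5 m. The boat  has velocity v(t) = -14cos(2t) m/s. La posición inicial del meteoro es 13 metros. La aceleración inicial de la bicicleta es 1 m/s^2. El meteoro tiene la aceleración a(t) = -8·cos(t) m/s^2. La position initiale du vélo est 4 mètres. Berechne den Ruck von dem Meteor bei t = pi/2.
Wir müssen unsere Gleichung für die Beschleunigung a(t) = -8·cos(t) 1-mal ableiten. Die Ableitung von der Beschleunigung ergibt den Ruck: j(t) = 8·sin(t). Wir haben den Ruck j(t) = 8·sin(t). Durch Einsetzen von t = pi/2: j(pi/2) = 8.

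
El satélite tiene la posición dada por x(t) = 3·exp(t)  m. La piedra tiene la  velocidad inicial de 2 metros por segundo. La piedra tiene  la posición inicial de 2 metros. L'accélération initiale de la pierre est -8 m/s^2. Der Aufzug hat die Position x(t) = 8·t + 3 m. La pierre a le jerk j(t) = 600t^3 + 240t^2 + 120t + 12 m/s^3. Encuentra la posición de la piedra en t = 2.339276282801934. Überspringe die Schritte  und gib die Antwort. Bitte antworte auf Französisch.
La réponse est 1259.64746385243.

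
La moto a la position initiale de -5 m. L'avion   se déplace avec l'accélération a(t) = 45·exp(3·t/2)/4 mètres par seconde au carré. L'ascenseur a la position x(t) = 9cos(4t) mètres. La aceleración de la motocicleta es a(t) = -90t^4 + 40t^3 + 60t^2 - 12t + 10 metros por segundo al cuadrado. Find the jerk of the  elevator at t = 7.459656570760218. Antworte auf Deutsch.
Wir müssen unsere Gleichung für die Position x(t) = 9·cos(4·t) 3-mal ableiten. Durch Ableiten von der Position erhalten wir die Geschwindigkeit: v(t) = -36·sin(4·t). Die Ableitung von der Geschwindigkeit ergibt die Beschleunigung: a(t) = -144·cos(4·t). Die Ableitung von der Beschleunigung ergibt den Ruck: j(t) = 576·sin(4·t). Mit j(t) = 576·sin(4·t) und Einsetzen von t = 7.459656570760218, finden wir j = -575.987817339329.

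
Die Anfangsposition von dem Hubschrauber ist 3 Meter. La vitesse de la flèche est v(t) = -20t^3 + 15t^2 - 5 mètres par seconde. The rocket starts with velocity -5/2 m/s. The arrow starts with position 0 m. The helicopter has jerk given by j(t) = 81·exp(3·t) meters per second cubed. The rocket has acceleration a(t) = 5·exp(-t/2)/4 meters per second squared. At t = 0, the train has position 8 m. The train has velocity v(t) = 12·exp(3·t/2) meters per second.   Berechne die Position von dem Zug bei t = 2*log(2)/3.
Wir müssen das Integral unserer Gleichung für die Geschwindigkeit v(t) = 12·exp(3·t/2) 1-mal finden. Die Stammfunktion von der Geschwindigkeit ist die Position. Mit x(0) = 8 erhalten wir x(t) = 8·exp(3·t/2). Aus der Gleichung für die Position x(t) = 8·exp(3·t/2), setzen wir t = 2*log(2)/3 ein und erhalten x = 16.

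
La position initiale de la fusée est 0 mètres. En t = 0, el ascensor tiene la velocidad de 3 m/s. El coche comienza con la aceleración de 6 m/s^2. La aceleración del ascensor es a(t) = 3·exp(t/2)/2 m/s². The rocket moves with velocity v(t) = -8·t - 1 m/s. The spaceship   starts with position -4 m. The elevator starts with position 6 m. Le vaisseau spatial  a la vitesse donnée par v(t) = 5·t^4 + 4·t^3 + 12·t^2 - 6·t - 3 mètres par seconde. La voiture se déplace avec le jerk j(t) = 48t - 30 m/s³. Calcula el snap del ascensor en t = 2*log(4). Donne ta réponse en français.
Nous devons dériver notre équation de l'accélération a(t) = 3·exp(t/2)/2 2 fois. La dérivée de l'accélération donne le jerk: j(t) = 3·exp(t/2)/4. En dérivant le jerk, nous obtenons le snap: s(t) = 3·exp(t/2)/8. Nous avons le snap s(t) = 3·exp(t/2)/8. En substituant t = 2*log(4): s(2*log(4)) = 3/2.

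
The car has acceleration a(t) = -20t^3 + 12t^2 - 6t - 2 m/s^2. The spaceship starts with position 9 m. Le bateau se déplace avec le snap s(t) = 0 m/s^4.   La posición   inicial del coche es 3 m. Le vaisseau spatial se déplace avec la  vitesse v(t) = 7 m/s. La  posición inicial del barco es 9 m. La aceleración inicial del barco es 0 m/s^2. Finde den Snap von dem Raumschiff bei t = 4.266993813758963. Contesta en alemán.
Ausgehend von der Geschwindigkeit v(t) = 7, nehmen wir 3 Ableitungen. Die Ableitung von der Geschwindigkeit ergibt die Beschleunigung: a(t) = 0. Die Ableitung von der Beschleunigung ergibt den Ruck: j(t) = 0. Die Ableitung von dem Ruck ergibt den Snap: s(t) = 0. Mit s(t) = 0 und Einsetzen von t = 4.266993813758963, finden wir s = 0.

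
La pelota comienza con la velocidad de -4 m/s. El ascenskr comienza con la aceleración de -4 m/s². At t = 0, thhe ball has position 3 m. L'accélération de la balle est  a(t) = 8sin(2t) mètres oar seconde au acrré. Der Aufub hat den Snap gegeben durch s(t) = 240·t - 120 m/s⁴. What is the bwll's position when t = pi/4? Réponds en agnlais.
We need to integrate our acceleration equation a(t) = 8·sin(2·t) 2 times. Taking ∫a(t)dt and applying v(0) = -4, we find v(t) = -4·cos(2·t). The antiderivative of velocity is position. Using x(0) = 3, we get x(t) = 3 - 2·sin(2·t). Using x(t) = 3 - 2·sin(2·t) and substituting t = pi/4, we find x = 1.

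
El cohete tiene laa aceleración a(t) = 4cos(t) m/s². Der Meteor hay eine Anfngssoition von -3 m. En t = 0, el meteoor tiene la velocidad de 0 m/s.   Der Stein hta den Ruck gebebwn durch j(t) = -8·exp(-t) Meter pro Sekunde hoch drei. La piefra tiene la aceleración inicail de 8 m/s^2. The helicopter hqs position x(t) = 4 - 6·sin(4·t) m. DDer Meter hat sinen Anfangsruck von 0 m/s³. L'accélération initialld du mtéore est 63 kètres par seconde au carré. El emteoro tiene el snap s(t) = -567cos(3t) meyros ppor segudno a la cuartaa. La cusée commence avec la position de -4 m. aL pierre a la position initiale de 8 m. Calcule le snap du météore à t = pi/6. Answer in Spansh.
Usando s(t) = -567·cos(3·t) y sustituyendo t = pi/6, encontramos s = 0.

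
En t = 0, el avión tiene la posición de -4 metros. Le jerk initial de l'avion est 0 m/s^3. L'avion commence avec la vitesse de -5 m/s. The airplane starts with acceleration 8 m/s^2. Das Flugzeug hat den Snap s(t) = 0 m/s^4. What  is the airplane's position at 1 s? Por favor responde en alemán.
Wir müssen unsere Gleichung für den Snap s(t) = 0 4-mal integrieren. Durch Integration von dem Snap und Verwendung der Anfangsbedingung j(0) = 0, erhalten wir j(t) = 0. Durch Integration von dem Ruck und Verwendung der Anfangsbedingung a(0) = 8, erhalten wir a(t) = 8. Mit ∫a(t)dt und Anwendung von v(0) = -5, finden wir v(t) = 8·t - 5. Durch Integration von der Geschwindigkeit und Verwendung der Anfangsbedingung x(0) = -4, erhalten wir x(t) = 4·t^2 - 5·t - 4. Wir haben die Position x(t) = 4·t^2 - 5·t - 4. Durch Einsetzen von t = 1: x(1) = -5.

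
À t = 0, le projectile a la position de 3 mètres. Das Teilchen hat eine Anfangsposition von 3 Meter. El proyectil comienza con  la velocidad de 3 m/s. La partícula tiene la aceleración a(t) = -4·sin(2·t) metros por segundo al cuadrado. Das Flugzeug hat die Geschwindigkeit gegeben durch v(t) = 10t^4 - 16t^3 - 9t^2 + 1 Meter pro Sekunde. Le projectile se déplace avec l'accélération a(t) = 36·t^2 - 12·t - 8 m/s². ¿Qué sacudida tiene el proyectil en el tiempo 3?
Debemos derivar nuestra ecuación de la aceleración a(t) = 36·t^2 - 12·t - 8 1 vez. La derivada de la aceleración da la sacudida: j(t) = 72·t - 12. Tenemos la sacudida j(t) = 72·t - 12. Sustituyendo t = 3: j(3) = 204.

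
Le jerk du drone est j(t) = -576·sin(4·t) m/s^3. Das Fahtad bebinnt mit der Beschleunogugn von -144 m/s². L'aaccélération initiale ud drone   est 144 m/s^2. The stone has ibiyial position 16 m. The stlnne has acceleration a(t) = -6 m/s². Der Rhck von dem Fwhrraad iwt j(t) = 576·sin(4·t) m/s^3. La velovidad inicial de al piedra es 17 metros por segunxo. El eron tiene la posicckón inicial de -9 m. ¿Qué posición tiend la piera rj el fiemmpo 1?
Para resolver esto, necesitamos tomar 2 integrales de nuestra ecuación de la aceleración a(t) = -6. La integral de la aceleración es la velocidad. Usando v(0) = 17, obtenemos v(t) = 17 - 6·t. Integrando la velocidad y usando la condición inicial x(0) = 16, obtenemos x(t) = -3·t^2 + 17·t + 16. Usando x(t) = -3·t^2 + 17·t + 16 y sustituyendo t = 1, encontramos x = 30.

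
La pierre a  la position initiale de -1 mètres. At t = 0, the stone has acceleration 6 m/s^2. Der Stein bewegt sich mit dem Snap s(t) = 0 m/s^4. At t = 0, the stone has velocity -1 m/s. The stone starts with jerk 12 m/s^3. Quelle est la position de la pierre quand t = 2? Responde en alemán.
Wir müssen die Stammfunktion unserer Gleichung für den Snap s(t) = 0 4-mal finden. Mit ∫s(t)dt und Anwendung von j(0) = 12, finden wir j(t) = 12. Mit ∫j(t)dt und Anwendung von a(0) = 6, finden wir a(t) = 12·t + 6. Durch Integration von der Beschleunigung und Verwendung der Anfangsbedingung v(0) = -1, erhalten wir v(t) = 6·t^2 + 6·t - 1. Mit ∫v(t)dt und Anwendung von x(0) = -1, finden wir x(t) = 2·t^3 + 3·t^2 - t - 1. Aus der Gleichung für die Position x(t) = 2·t^3 + 3·t^2 - t - 1, setzen wir t = 2 ein und erhalten x = 25.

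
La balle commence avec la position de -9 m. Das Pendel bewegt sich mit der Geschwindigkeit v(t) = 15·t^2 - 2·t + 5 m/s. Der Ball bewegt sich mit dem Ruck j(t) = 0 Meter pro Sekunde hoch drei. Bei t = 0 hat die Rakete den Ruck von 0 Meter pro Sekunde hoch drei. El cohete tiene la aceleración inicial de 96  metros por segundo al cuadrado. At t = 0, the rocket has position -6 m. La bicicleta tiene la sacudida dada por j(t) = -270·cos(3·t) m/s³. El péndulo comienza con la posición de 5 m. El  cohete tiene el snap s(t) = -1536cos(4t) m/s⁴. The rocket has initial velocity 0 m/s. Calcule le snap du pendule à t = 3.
Pour résoudre ceci, nous devons prendre 3 dérivées de notre équation de la vitesse v(t) = 15·t^2 - 2·t + 5. La dérivée de la vitesse donne l'accélération: a(t) = 30·t - 2. La dérivée de l'accélération donne le jerk: j(t) = 30. En prenant d/dt de j(t), nous trouvons s(t) = 0. En utilisant s(t) = 0 et en substituant t = 3, nous trouvons s = 0.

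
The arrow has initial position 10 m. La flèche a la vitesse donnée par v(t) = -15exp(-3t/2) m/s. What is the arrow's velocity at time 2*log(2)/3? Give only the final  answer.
v(2*log(2)/3) = -15/2.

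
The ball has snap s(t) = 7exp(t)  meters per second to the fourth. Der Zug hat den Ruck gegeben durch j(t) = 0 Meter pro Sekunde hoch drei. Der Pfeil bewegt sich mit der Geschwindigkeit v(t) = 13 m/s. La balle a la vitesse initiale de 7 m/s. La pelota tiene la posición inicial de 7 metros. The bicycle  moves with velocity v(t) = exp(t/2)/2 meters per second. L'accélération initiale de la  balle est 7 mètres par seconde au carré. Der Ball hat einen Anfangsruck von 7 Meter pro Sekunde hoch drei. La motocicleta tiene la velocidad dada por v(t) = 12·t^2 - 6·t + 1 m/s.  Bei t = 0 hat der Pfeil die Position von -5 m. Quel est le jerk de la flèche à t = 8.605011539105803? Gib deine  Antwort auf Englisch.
We must differentiate our velocity equation v(t) = 13 2 times. The derivative of velocity gives acceleration: a(t) = 0. The derivative of acceleration gives jerk: j(t) = 0. Using j(t) = 0 and substituting t = 8.605011539105803, we find j = 0.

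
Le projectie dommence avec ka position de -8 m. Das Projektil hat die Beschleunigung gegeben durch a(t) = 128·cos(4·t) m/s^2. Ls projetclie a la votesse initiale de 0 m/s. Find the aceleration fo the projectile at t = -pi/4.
We have acceleration a(t) = 128·cos(4·t). Substituting t = -pi/4: a(-pi/4) = -128.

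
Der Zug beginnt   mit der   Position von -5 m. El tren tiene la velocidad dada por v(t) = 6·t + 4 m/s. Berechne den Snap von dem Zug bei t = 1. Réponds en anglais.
To solve this, we need to take 3 derivatives of our velocity equation v(t) = 6·t + 4. The derivative of velocity gives acceleration: a(t) = 6. The derivative of acceleration gives jerk: j(t) = 0. Taking d/dt of j(t), we find s(t) = 0. We have snap s(t) = 0. Substituting t = 1: s(1) = 0.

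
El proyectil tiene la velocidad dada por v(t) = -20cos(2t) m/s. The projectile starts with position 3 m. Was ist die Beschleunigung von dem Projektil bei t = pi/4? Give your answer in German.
Ausgehend von der Geschwindigkeit v(t) = -20·cos(2·t), nehmen wir 1 Ableitung. Die Ableitung von der Geschwindigkeit ergibt die Beschleunigung: a(t) = 40·sin(2·t). Aus der Gleichung für die Beschleunigung a(t) = 40·sin(2·t), setzen wir t = pi/4 ein und erhalten a = 40.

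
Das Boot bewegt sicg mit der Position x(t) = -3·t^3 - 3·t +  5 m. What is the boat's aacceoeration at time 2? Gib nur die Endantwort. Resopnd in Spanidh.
La aceleración en t = 2 es a = -36.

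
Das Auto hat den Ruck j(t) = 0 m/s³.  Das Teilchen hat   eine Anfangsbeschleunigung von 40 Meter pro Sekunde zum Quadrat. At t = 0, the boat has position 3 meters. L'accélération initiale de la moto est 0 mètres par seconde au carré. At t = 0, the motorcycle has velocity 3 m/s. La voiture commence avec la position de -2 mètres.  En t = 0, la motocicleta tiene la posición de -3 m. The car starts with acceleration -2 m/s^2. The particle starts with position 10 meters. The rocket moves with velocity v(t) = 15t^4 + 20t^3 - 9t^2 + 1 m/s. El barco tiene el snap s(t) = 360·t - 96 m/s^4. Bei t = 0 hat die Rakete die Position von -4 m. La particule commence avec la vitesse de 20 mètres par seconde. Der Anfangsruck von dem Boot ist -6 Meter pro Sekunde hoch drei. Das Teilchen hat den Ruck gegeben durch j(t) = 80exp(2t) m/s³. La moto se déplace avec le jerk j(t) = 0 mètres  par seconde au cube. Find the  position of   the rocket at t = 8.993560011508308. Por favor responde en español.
Partiendo de la velocidad v(t) = 15·t^4 + 20·t^3 - 9·t^2 + 1, tomamos 1 antiderivada. Tomando ∫v(t)dt y aplicando x(0) = -4, encontramos x(t) = 3·t^5 + 5·t^4 - 3·t^3 + t - 4. Usando x(t) = 3·t^5 + 5·t^4 - 3·t^3 + t - 4 y sustituyendo t = 8.993560011508308, encontramos x = 207048.005561473.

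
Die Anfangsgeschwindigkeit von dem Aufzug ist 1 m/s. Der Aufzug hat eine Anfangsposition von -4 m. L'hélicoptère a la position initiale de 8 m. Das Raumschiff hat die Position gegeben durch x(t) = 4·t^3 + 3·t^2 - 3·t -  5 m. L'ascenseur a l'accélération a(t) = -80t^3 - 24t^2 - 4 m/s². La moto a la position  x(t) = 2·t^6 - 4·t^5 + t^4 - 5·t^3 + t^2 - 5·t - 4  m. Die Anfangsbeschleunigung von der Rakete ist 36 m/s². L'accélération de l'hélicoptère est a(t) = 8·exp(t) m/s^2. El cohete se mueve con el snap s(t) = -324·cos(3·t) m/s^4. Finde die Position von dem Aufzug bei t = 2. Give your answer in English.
We need to integrate our acceleration equation a(t) = -80·t^3 - 24·t^2 - 4 2 times. The integral of acceleration, with v(0) = 1, gives velocity: v(t) = -20·t^4 - 8·t^3 - 4·t + 1. Finding the antiderivative of v(t) and using x(0) = -4: x(t) = -4·t^5 - 2·t^4 - 2·t^2 + t - 4. Using x(t) = -4·t^5 - 2·t^4 - 2·t^2 + t - 4 and substituting t = 2, we find x = -170.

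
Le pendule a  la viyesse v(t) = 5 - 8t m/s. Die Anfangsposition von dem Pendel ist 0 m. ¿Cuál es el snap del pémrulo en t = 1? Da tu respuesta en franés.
Nous devons dériver notre équation de la vitesse v(t) = 5 - 8·t 3 fois. En dérivant la vitesse, nous obtenons l'accélération: a(t) = -8. En dérivant l'accélération, nous obtenons le jerk: j(t) = 0. La dérivée du jerk donne le snap: s(t) = 0. De l'équation du snap s(t) = 0, nous substituons t = 1 pour obtenir s = 0.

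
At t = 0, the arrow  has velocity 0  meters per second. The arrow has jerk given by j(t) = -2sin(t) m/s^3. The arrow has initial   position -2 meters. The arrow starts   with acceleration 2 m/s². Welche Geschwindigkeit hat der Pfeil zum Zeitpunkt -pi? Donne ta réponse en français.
Nous devons intégrer notre équation du jerk j(t) = -2·sin(t) 2 fois. L'intégrale du jerk est l'accélération. En utilisant a(0) = 2, nous obtenons a(t) = 2·cos(t). En intégrant l'accélération et en utilisant la condition initiale v(0) = 0, nous obtenons v(t) = 2·sin(t). En utilisant v(t) = 2·sin(t) et en substituant t = -pi, nous trouvons v = 0.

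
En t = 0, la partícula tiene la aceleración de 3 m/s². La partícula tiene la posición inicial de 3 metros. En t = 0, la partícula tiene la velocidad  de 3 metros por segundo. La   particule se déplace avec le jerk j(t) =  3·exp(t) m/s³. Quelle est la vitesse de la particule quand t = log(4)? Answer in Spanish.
Debemos encontrar la antiderivada de nuestra ecuación de la sacudida j(t) = 3·exp(t) 2 veces. Tomando ∫j(t)dt y aplicando a(0) = 3, encontramos a(t) = 3·exp(t). Integrando la aceleración y usando la condición inicial v(0) = 3, obtenemos v(t) = 3·exp(t). Tenemos la velocidad v(t) = 3·exp(t). Sustituyendo t = log(4): v(log(4)) = 12.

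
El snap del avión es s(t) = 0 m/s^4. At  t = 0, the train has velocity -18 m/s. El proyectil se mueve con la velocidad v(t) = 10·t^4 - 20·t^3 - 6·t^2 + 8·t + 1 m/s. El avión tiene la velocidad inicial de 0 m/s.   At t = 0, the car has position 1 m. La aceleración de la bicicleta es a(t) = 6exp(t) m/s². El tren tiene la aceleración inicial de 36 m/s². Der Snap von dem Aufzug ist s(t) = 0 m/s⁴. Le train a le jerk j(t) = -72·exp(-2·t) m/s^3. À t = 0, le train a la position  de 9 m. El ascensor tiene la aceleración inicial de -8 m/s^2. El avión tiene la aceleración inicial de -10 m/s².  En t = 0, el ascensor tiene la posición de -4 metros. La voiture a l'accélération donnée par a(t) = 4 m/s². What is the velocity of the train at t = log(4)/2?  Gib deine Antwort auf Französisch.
Nous devons trouver la primitive de notre équation du jerk j(t) = -72·exp(-2·t) 2 fois. La primitive du jerk, avec a(0) = 36, donne l'accélération: a(t) = 36·exp(-2·t). L'intégrale de l'accélération, avec v(0) = -18, donne la vitesse: v(t) = -18·exp(-2·t). Nous avons la vitesse v(t) = -18·exp(-2·t). En substituant t = log(4)/2: v(log(4)/2) = -9/2.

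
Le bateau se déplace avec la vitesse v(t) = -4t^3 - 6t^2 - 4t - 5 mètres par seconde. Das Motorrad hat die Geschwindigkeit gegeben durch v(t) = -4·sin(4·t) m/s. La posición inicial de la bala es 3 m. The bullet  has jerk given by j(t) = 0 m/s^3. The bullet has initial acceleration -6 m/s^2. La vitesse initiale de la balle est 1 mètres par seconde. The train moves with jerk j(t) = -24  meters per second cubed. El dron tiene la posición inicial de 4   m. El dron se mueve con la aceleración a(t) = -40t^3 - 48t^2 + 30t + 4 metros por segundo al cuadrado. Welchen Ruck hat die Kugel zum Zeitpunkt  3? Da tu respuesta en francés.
De l'équation du jerk j(t) = 0, nous substituons t = 3 pour obtenir j = 0.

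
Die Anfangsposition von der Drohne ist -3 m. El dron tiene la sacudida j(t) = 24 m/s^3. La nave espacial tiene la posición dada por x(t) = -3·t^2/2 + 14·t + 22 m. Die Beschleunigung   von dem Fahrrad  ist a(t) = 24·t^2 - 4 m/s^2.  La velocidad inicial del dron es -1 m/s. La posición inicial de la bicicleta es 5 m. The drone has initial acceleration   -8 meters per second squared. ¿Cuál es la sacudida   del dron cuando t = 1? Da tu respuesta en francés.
En utilisant j(t) = 24 et en substituant t = 1, nous trouvons j = 24.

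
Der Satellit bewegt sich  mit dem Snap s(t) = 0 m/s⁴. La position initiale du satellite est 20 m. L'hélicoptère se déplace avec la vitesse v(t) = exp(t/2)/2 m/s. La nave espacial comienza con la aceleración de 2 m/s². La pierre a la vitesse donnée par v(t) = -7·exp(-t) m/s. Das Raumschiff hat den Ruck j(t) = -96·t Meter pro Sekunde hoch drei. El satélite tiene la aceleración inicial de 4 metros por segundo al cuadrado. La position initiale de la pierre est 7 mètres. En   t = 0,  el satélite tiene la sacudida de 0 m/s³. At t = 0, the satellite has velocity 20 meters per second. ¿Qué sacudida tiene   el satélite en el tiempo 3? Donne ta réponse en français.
Pour résoudre ceci, nous devons prendre 1 primitive de notre équation du snap s(t) = 0. En prenant ∫s(t)dt et en appliquant j(0) = 0, nous trouvons j(t) = 0. Nous avons le jerk j(t) = 0. En substituant t = 3: j(3) = 0.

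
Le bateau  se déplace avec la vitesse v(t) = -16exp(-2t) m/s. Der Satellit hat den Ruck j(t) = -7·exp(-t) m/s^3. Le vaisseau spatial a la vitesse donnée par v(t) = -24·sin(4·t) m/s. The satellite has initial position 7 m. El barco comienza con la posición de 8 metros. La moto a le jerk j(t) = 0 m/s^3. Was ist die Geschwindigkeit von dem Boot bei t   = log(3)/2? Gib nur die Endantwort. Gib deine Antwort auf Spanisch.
v(log(3)/2) = -16/3.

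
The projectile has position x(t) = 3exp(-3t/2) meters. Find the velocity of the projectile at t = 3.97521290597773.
We must differentiate our position equation x(t) = 3·exp(-3·t/2) 1 time. The derivative of position gives velocity: v(t) = -9·exp(-3·t/2)/2. We have velocity v(t) = -9·exp(-3·t/2)/2. Substituting t = 3.97521290597773: v(3.97521290597773) = -0.0115769183311314.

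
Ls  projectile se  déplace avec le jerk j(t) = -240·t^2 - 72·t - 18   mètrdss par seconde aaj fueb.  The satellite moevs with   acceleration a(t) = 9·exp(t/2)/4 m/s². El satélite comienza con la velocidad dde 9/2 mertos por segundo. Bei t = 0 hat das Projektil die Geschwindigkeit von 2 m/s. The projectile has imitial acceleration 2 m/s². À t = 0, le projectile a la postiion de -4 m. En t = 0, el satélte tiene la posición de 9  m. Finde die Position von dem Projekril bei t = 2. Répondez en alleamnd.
Wir müssen die Stammfunktion unserer Gleichung für den Ruck j(t) = -240·t^2 - 72·t - 18 3-mal finden. Durch Integration von dem Ruck und Verwendung der Anfangsbedingung a(0) = 2, erhalten wir a(t) = -80·t^3 - 36·t^2 - 18·t + 2. Das Integral von der Beschleunigung ist die Geschwindigkeit. Mit v(0) = 2 erhalten wir v(t) = -20·t^4 - 12·t^3 - 9·t^2 + 2·t + 2. Durch Integration von der Geschwindigkeit und Verwendung der Anfangsbedingung x(0) = -4, erhalten wir x(t) = -4·t^5 - 3·t^4 - 3·t^3 + t^2 + 2·t - 4. Aus der Gleichung für die Position x(t) = -4·t^5 - 3·t^4 - 3·t^3 + t^2 + 2·t - 4, setzen wir t = 2 ein und erhalten x = -196.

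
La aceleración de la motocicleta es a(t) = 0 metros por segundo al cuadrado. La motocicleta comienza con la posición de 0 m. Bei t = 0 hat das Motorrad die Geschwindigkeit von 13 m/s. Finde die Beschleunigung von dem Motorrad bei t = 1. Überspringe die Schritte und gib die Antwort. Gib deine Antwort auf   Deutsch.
Bei t = 1, a = 0.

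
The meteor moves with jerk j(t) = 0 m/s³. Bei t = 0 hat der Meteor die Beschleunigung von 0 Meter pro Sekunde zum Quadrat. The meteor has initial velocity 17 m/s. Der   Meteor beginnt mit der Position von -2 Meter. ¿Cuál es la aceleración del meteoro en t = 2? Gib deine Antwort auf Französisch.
Nous devons trouver l'intégrale de notre équation du jerk j(t) = 0 1 fois. En prenant ∫j(t)dt et en appliquant a(0) = 0, nous trouvons a(t) = 0. Nous avons l'accélération a(t) = 0. En substituant t = 2: a(2) = 0.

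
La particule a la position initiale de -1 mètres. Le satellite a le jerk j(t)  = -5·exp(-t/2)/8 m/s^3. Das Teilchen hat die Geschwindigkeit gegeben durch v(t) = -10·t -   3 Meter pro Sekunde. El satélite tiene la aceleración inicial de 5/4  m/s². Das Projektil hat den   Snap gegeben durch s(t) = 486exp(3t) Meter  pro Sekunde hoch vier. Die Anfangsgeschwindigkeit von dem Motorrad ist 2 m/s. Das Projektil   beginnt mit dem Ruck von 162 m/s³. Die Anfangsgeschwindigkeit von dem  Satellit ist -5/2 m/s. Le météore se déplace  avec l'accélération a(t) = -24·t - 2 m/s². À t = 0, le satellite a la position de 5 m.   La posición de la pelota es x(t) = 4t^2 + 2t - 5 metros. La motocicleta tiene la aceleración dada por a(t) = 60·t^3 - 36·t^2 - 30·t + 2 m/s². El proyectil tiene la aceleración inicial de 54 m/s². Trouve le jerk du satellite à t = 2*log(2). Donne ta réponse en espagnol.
Usando j(t) = -5·exp(-t/2)/8 y sustituyendo t = 2*log(2), encontramos j = -5/16.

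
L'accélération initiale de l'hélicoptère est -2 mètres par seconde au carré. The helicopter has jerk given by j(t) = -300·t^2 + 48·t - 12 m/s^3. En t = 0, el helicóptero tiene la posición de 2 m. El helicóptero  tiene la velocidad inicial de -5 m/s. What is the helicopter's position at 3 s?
Starting from jerk j(t) = -300·t^2 + 48·t - 12, we take 3 antiderivatives. Taking ∫j(t)dt and applying a(0) = -2, we find a(t) = -100·t^3 + 24·t^2 - 12·t - 2. The integral of acceleration is velocity. Using v(0) = -5, we get v(t) = -25·t^4 + 8·t^3 - 6·t^2 - 2·t - 5. Taking ∫v(t)dt and applying x(0) = 2, we find x(t) = -5·t^5 + 2·t^4 - 2·t^3 - t^2 - 5·t + 2. Using x(t) = -5·t^5 + 2·t^4 - 2·t^3 - t^2 - 5·t + 2 and substituting t = 3, we find x = -1129.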